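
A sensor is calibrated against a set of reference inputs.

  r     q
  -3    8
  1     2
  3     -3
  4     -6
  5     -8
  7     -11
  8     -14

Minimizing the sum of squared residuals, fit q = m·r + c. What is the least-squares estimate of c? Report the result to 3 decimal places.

c = 2.669

The normal system MᵀM·[m, c]ᵀ = Mᵀq is [[173, 25]; [25, 7]]·[m, c]ᵀ = [-284, -32]ᵀ.
det = 173·7 − 25² = 586.
m = ((-284)·7 − 25·(-32))/586 = -594/293; c = (173·(-32) − 25·(-284))/586 = 782/293.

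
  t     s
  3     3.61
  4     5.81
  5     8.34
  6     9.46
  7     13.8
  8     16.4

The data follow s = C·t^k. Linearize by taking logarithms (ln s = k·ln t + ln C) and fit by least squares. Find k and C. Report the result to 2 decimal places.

k = 1.52, C = 0.69

With ln sᵢ as the transformed response and ln tᵢ as the regressor:
Over the data: Σln t = 9.9115, Σ(ln t)² = 17.0401, Σln s = 12.8334, Σln t·ln s = 22.2137.
Normal system: [[17.0401, 9.9115]; [9.9115, 6]]·[k, ln C]ᵀ = [22.2137, 12.8334]ᵀ.
Δ = 17.0401·6 − (9.9115)² = 4.0036; k = (22.2137·6 − 9.9115·12.8334)/4.0036 = 1.51979, ln C = (17.0401·12.8334 − 9.9115·22.2137)/4.0036 = -0.37165, so C = exp(-0.37165) = 0.68959.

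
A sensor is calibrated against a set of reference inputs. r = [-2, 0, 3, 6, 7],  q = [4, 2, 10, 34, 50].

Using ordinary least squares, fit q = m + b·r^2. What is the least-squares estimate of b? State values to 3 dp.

b = 0.972

The normal system MᵀM·[m, b]ᵀ = Mᵀq is [[5, 98]; [98, 3794]]·[m, b]ᵀ = [100, 3780]ᵀ.
Eliminating b: 3794·(row 1) − 98·(row 2) gives 9366·m = 3794·100 − 98·3780 = 8960, so m = 640/669.
Then b = (3780 − 98·(640/669))/3794 = 650/669.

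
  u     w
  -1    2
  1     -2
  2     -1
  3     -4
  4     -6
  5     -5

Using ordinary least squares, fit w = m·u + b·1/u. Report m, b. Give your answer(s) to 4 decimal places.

From the data, Σu·u = 56, Σu·1/u = 6, Σ1/u·1/u = 8869/3600.
Right-hand side: Σu·w = -67, Σ1/u·w = -25/3.
MᵀM·[m, b]ᵀ = Mᵀw becomes [[56, 6]; [6, 8869/3600]]·[m, b]ᵀ = [-67, -25/3]ᵀ.
Eliminating b: (8869/3600)·(row 1) − 6·(row 2) gives (45883/450)·m = (8869/3600)·(-67) − 6·(-25/3) = -414223/3600, so m = -414223/367064.
Then b = ((-25/3) − 6·(-414223/367064))/(8869/3600) = -29100/45883.

m = -1.1285, b = -0.6342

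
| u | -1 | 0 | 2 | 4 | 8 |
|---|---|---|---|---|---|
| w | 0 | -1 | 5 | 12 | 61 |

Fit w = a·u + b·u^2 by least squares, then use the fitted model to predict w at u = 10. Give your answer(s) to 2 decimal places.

Compute the Gram sums: Σu·u = 85, Σu·u^2 = 583, Σu^2·u^2 = 4369.
Moment sums: Σu·w = 546, Σu^2·w = 4116.
AᵀA·[a, b]ᵀ = Aᵀw becomes [[85, 583]; [583, 4369]]·[a, b]ᵀ = [546, 4116]ᵀ.
Δ = 85·4369 − 583² = 31476.
a = (546·4369 − 583·4116)/31476 = -2359/5246; b = (85·4116 − 583·546)/31476 = 5257/5246.
At u = 10: ŵ = (-2359/5246)·(10) + (5257/5246)·(100) = 251055/2623.

ŵ = 95.71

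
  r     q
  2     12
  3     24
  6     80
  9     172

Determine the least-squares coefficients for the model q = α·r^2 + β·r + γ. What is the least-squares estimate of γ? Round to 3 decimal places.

γ = 1.636

The normal equations are: 7954·α + 980·β + 130·γ = 17076;  980·α + 130·β + 20·γ = 2124;  130·α + 20·β + 4·γ = 288.
Row-reducing yields α = 64/33, β = 22/15, γ = 18/11.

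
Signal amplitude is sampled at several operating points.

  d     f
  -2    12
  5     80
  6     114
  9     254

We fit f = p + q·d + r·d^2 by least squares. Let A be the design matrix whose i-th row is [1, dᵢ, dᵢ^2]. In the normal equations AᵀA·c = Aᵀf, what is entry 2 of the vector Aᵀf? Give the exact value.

Entry 2 ↔ basis d, so (Aᵀf)_{2} = Σᵢ (d)·fᵢ = (-2)·(12) + (5)·(80) + (6)·(114) + (9)·(254) = 3346.

3346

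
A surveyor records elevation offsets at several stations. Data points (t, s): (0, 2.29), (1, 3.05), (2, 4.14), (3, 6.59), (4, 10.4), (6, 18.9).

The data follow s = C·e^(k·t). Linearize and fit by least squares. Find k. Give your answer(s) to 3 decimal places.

Let Y = ln s. Fitting Y = k·t + ln C by least squares:
Σt = 16.0000, Σ(t)² = 66.0000, Σln s = 10.5309, Σt·ln s = 36.6154.
Equations: 66.0000·k + 16.0000·ln C = 36.6154;  16.0000·k + 6·ln C = 10.5309.
Slope k = (n·Σt·ln s − Σt·Σln s)/(n·Σ(t)² − (Σt)²) = (6·36.6154 − 16.0000·10.5309)/140.0000 = 0.36570; ln C = (Σln s − k·Σt)/n = 0.77996.

k = 0.366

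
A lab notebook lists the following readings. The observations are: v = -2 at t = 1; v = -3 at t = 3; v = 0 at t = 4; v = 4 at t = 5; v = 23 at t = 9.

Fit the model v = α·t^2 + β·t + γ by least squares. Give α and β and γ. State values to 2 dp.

The normal system AᵀA·[α, β, γ]ᵀ = Aᵀv is [[7524, 946, 132]; [946, 132, 22]; [132, 22, 5]]·[α, β, γ]ᵀ = [1934, 216, 22]ᵀ.
Row-reducing yields α = 466/1001, β = -1445/1001, γ = -20/13.

α = 0.47, β = -1.44, γ = -1.54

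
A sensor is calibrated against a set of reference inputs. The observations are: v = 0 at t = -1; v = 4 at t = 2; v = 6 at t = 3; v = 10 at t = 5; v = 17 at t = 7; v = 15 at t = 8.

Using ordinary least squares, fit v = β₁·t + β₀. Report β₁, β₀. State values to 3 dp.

β₁ = 1.911, β₀ = 1.024

Forming AᵀA = [[152, 24]; [24, 6]] and Aᵀv = [315, 52]ᵀ gives AᵀA·[β₁, β₀]ᵀ = Aᵀv.
Determinant 152·6 − 24² = 336.
β₁ = (315·6 − 24·52)/336 = 107/56; β₀ = (152·52 − 24·315)/336 = 43/42.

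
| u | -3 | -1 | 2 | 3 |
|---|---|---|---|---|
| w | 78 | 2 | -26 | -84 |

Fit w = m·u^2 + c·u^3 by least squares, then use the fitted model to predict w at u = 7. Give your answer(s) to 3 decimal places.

The normal equations are: 179·m + 31·c = -156;  31·m + 1523·c = -4584.
Determinant 179·1523 − 31² = 271656.
m = ((-156)·1523 − 31·(-4584))/271656 = -7957/22638; c = (179·(-4584) − 31·(-156))/271656 = -67975/22638.
At u = 7: ŵ = (-7957/22638)·(49) + (-67975/22638)·(343) = -241891/231.

ŵ = -1047.147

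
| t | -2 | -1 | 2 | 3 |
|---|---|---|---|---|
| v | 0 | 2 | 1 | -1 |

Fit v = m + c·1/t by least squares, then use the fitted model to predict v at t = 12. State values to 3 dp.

v̂ = 0.250

Normal-equation sums: Σ1 = 4, Σ1/t = -2/3, Σ1/t·1/t = 29/18.
Right-hand side: Σv = 2, Σ1/t·v = -11/6.
So XᵀX·[m, c]ᵀ = Xᵀv: [[4, -2/3]; [-2/3, 29/18]]·[m, c]ᵀ = [2, -11/6]ᵀ.
det = 4·(29/18) − (-2/3)² = 6.
m = (2·(29/18) − (-2/3)·(-11/6))/6 = 1/3; c = (4·(-11/6) − (-2/3)·2)/6 = -1.
At t = 12: v̂ = (1/3)·(1) + (-1)·(1/12) = 1/4.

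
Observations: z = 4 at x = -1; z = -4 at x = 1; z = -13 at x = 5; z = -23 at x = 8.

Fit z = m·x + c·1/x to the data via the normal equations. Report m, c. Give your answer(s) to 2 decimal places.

m = -2.77, c = -1.16

From the data, Σx·x = 91, Σx·1/x = 4, Σ1/x·1/x = 3289/1600.
Moment sums: Σx·z = -257, Σ1/x·z = -539/40.
Normal equations: [[91, 4]; [4, 3289/1600]]·[m, c]ᵀ = [-257, -539/40]ᵀ.
Eliminating c: (3289/1600)·(row 1) − 4·(row 2) gives (273699/1600)·m = (3289/1600)·(-257) − 4·(-539/40) = -759033/1600, so m = -84337/30411.
Then c = ((-539/40) − 4·(-84337/30411))/(3289/1600) = -35240/30411.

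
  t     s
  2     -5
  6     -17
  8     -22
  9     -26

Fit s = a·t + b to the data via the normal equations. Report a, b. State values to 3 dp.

Normal-equation sums: Σt·t = 185, Σt = 25, Σ1 = 4.
For Xᵀs: Σt·s = -522, Σs = -70.
Eliminating b: 4·(row 1) − 25·(row 2) gives 115·a = 4·(-522) − 25·(-70) = -338, so a = -338/115.
Then b = ((-70) − 25·(-338/115))/4 = 20/23.

a = -2.939, b = 0.870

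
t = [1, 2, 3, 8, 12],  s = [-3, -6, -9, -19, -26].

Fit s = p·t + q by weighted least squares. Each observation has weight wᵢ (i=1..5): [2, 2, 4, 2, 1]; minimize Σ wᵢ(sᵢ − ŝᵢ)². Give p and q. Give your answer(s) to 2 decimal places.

The normal equations are: 318·p + 46·q = -754;  46·p + 11·q = -118.
(Σwᵢ·t·t = 318, Σwᵢ·t = 46, Σwᵢ·1 = 11, Σwᵢ·t·s = -754, Σwᵢ·s = -118.)
det = 318·11 − 46² = 1382.
p = ((-754)·11 − 46·(-118))/1382 = -1433/691; q = (318·(-118) − 46·(-754))/1382 = -1420/691.

p = -2.07, q = -2.05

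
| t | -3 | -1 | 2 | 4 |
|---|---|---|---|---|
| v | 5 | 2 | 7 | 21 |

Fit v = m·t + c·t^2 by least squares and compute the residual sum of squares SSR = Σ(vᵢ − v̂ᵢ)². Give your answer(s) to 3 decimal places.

Compute the Gram sums: Σt·t = 30, Σt·t^2 = 44, Σt^2·t^2 = 354.
Right-hand side: Σt·v = 81, Σt^2·v = 411.
AᵀA·[m, c]ᵀ = Aᵀv becomes [[30, 44]; [44, 354]]·[m, c]ᵀ = [81, 411]ᵀ.
Δ = 30·354 − 44² = 8684.
m = (81·354 − 44·411)/8684 = 5295/4342; c = (30·411 − 44·81)/8684 = 4383/4342.
Residuals: -926/2171, 4798/2171, 1136/2171, -63/2171; SSR = 11595/2171.

SSR = 5.341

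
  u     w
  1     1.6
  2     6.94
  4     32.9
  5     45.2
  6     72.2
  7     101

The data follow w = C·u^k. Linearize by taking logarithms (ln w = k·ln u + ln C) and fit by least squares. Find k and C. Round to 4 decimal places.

Taking logs, ln w = k·ln u + ln C, so regress ln w on ln u.
AᵀA = [[11.9895, 7.4265]; [7.4265, 6]], rhs = [28.9679, 18.6064]ᵀ  (here Σln u = 7.4265, Σ(ln u)² = 11.9895, Σln w = 18.6064, Σln u·ln w = 28.9679).
Slope k = (n·Σln u·ln w − Σln u·Σln w)/(n·Σ(ln u)² − (Σln u)²) = (6·28.9679 − 7.4265·18.6064)/16.7835 = 2.12266; ln C = (Σln w − k·Σln u)/n = 0.47373, so C = exp(0.47373) = 1.60598.

k = 2.1227, C = 1.6060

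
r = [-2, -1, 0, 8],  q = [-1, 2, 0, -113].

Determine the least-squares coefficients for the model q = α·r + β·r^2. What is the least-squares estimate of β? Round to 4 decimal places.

β = -1.4432

From the data, Σr·r = 69, Σr·r^2 = 503, Σr^2·r^2 = 4113.
And Σr·q = -904, Σr^2·q = -7234.
Δ = 69·4113 − 503² = 30788.
α = ((-904)·4113 − 503·(-7234))/30788 = -39725/15394; β = (69·(-7234) − 503·(-904))/30788 = -22217/15394.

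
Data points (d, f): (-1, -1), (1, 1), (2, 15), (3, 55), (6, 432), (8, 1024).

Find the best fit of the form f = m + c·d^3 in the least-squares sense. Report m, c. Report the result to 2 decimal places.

m = -0.01, c = 2.00

Entries of MᵀM: Σ1 = 6, Σd^3 = 763, Σd^3·d^3 = 309595.
For Mᵀf: Σf = 1526, Σd^3·f = 619207.
MᵀM·[m, c]ᵀ = Mᵀf becomes [[6, 763]; [763, 309595]]·[m, c]ᵀ = [1526, 619207]ᵀ.
Eliminating c: 309595·(row 1) − 763·(row 2) gives 1275401·m = 309595·1526 − 763·619207 = -12971, so m = -12971/1275401.
Then c = (619207 − 763·(-12971/1275401))/309595 = 2550904/1275401.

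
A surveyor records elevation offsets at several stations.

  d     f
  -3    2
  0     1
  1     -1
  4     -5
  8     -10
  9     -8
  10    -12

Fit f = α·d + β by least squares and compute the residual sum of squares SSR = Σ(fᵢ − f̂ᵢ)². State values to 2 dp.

SSR = 8.85

With design matrix M, MᵀM = [[271, 29]; [29, 7]] and Mᵀf = [-299, -33]ᵀ.
Δ = 271·7 − 29² = 1056.
α = ((-299)·7 − 29·(-33))/1056 = -71/66; β = (271·(-33) − 29·(-299))/1056 = -17/66.
Residuals: -32/33, 83/66, 1/3, -29/66, -25/22, 64/33, -65/66; SSR = 292/33.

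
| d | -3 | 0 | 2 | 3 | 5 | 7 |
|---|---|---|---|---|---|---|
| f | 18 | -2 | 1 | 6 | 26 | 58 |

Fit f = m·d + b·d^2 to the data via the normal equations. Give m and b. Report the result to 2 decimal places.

m = -1.96, b = 1.45

Forming XᵀX = [[96, 476]; [476, 3204]] and Xᵀf = [502, 3712]ᵀ gives XᵀX·[m, b]ᵀ = Xᵀf.
Determinant 96·3204 − 476² = 81008.
m = (502·3204 − 476·3712)/81008 = -19813/10126; b = (96·3712 − 476·502)/81008 = 14675/10126.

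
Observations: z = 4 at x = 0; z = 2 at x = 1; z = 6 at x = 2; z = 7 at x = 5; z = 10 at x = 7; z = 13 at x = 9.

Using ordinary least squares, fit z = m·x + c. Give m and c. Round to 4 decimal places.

AᵀA·[m, c]ᵀ = Aᵀz reads: 160·m + 24·c = 236;  24·m + 6·c = 42.
(Σx·x = 160, Σx = 24, Σ1 = 6, Σx·z = 236, Σz = 42.)
Δ = 160·6 − 24² = 384.
m = (236·6 − 24·42)/384 = 17/16; c = (160·42 − 24·236)/384 = 11/4.

m = 1.0625, c = 2.7500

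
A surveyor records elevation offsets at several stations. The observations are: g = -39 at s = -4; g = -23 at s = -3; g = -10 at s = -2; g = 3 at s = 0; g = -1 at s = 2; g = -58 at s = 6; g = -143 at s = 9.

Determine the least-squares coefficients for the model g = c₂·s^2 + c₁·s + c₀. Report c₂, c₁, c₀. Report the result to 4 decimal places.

Entries of AᵀA: Σs^2·s^2 = 8226, Σs^2·s = 854, Σs^2 = 150, Σs·s = 150, Σs = 8, Σ1 = 7.
Moment sums: Σs^2·g = -14546, Σs·g = -1392, Σg = -271.
So AᵀA·[c₂, c₁, c₀]ᵀ = Aᵀg: [[8226, 854, 150]; [854, 150, 8]; [150, 8, 7]]·[c₂, c₁, c₀]ᵀ = [-14546, -1392, -271]ᵀ.
Solving the 3×3 system (Gaussian elimination) gives c₂ = -430669/210028, c₁ = 473189/210028, c₀ = 278375/105014.

c₂ = -2.0505, c₁ = 2.2530, c₀ = 2.6508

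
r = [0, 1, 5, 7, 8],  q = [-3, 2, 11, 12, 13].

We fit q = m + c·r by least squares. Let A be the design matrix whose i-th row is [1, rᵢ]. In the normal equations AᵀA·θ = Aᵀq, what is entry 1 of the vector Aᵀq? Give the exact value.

Entry 1 ↔ basis 1, so (Aᵀq)_{1} = Σᵢ qᵢ = (1)·(-3) + (1)·(2) + (1)·(11) + (1)·(12) + (1)·(13) = 35.

35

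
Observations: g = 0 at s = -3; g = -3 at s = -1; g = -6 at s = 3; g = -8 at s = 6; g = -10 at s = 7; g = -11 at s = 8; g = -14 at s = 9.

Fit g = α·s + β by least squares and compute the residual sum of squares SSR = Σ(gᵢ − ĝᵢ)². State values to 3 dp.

Sums needed: Σs·s = 249, Σs = 29, Σ1 = 7.
For Mᵀg: Σs·g = -347, Σg = -52.
Normal equations: [[249, 29]; [29, 7]]·[α, β]ᵀ = [-347, -52]ᵀ.
Determinant 249·7 − 29² = 902.
α = ((-347)·7 − 29·(-52))/902 = -921/902; β = (249·(-52) − 29·(-347))/902 = -2885/902.
Residuals: 61/451, -371/451, 118/451, 1195/902, 156/451, 331/902, -727/451; SSR = 4845/902.

SSR = 5.371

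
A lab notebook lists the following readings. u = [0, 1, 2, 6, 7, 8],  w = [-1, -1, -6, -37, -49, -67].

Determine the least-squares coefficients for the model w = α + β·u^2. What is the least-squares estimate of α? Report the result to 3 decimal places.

α = -0.792

Sums needed: Σ1 = 6, Σu^2 = 154, Σu^2·u^2 = 7810.
For Xᵀw: Σw = -161, Σu^2·w = -8046.
Determinant 6·7810 − 154² = 23144.
α = ((-161)·7810 − 154·(-8046))/23144 = -833/1052; β = (6·(-8046) − 154·(-161))/23144 = -11741/11572.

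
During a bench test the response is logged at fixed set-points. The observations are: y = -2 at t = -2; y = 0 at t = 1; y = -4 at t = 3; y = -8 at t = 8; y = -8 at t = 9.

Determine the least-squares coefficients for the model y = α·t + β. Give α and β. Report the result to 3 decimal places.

Entries of MᵀM: Σt·t = 159, Σt = 19, Σ1 = 5.
Moment sums: Σt·y = -144, Σy = -22.
Δ = 159·5 − 19² = 434.
α = ((-144)·5 − 19·(-22))/434 = -151/217; β = (159·(-22) − 19·(-144))/434 = -381/217.

α = -0.696, β = -1.756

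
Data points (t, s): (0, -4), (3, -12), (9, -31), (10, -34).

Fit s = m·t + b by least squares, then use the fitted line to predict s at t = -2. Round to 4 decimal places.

ŝ = 2.5217

Setting ∂/∂m … = 0 gives: 190·m + 22·b = -655;  22·m + 4·b = -81.
(Σt·t = 190, Σt = 22, Σ1 = 4, Σt·s = -655, Σs = -81.)
Eliminating b: 4·(row 1) − 22·(row 2) gives 276·m = 4·(-655) − 22·(-81) = -838, so m = -419/138.
Then b = ((-81) − 22·(-419/138))/4 = -245/69.
At t = -2: ŝ = (-419/138)·(-2) + (-245/69)·(1) = 58/23.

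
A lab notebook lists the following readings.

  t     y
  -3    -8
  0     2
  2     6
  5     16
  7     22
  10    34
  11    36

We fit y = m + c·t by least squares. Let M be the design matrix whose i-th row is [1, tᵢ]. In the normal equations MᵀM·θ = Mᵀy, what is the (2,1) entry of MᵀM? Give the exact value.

32

Row 2 ↔ basis t, column 1 ↔ basis 1, so (MᵀM)_{2,1} = Σᵢ t = (-3)·(1) + (0)·(1) + (2)·(1) + (5)·(1) + (7)·(1) + (10)·(1) + (11)·(1) = 32.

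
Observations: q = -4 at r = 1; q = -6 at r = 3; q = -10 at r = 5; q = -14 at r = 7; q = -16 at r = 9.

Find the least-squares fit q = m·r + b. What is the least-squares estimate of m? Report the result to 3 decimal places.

Normal-equation sums: Σr·r = 165, Σr = 25, Σ1 = 5.
Moment sums: Σr·q = -314, Σq = -50.
Δ = 165·5 − 25² = 200.
m = ((-314)·5 − 25·(-50))/200 = -8/5; b = (165·(-50) − 25·(-314))/200 = -2.

m = -1.600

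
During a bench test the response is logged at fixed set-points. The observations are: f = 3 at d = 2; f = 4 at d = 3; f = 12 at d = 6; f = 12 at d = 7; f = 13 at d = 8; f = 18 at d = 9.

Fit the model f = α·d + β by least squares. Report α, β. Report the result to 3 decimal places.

α = 2.017, β = -1.433

XᵀX·[α, β]ᵀ = Xᵀf reads: 243·α + 35·β = 440;  35·α + 6·β = 62.
(Σd·d = 243, Σd = 35, Σ1 = 6, Σd·f = 440, Σf = 62.)
Determinant 243·6 − 35² = 233.
α = (440·6 − 35·62)/233 = 470/233; β = (243·62 − 35·440)/233 = -334/233.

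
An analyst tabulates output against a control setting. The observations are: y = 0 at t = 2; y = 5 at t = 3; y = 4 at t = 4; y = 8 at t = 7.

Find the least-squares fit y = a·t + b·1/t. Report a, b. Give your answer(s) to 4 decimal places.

a = 1.2554, b = -2.7293

From the data, Σt·t = 78, Σt·1/t = 4, Σ1/t·1/t = 3133/7056.
And Σt·y = 87, Σ1/t·y = 80/21.
Eliminating b: (3133/7056)·(row 1) − 4·(row 2) gives (21913/1176)·a = (3133/7056)·87 − 4·(80/21) = 18339/784, so a = 55017/43826.
Then b = ((80/21) − 4·(55017/43826))/(3133/7056) = -59808/21913.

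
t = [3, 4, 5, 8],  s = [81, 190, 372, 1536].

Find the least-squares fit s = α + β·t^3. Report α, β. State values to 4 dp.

From the data, Σ1 = 4, Σt^3 = 728, Σt^3·t^3 = 282594.
And Σs = 2179, Σt^3·s = 847279.
Determinant 4·282594 − 728² = 600392.
α = (2179·282594 − 728·847279)/600392 = -40261/23092; β = (4·847279 − 728·2179)/600392 = 450701/150098.

α = -1.7435, β = 3.0027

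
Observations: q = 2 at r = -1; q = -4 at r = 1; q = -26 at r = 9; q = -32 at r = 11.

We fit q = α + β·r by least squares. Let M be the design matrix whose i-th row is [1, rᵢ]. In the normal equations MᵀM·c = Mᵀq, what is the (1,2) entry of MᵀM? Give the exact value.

Row 1 ↔ basis 1, column 2 ↔ basis r, so (MᵀM)_{1,2} = Σᵢ r = (1)·(-1) + (1)·(1) + (1)·(9) + (1)·(11) = 20.

20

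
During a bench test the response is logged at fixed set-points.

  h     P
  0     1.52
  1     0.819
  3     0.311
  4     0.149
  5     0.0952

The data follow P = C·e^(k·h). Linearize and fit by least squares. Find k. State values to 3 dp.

k = -0.555

Let Y = ln P. Fitting Y = k·h + ln C by least squares:
AᵀA = [[51.0000, 13.0000]; [13.0000, 5]], rhs = [-23.0777, -5.2045]ᵀ  (here Σh = 13.0000, Σ(h)² = 51.0000, Σln P = -5.2045, Σh·ln P = -23.0777).
Δ = 51.0000·5 − (13.0000)² = 86.0000; k = (-23.0777·5 − 13.0000·-5.2045)/86.0000 = -0.55500, ln C = (51.0000·-5.2045 − 13.0000·-23.0777)/86.0000 = 0.40209.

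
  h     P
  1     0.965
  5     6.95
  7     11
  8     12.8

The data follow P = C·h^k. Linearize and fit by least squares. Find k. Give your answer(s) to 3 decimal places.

k = 1.244

Linearized form: ln P = k·ln h + ln C. From the 4 transformed points,
Σln h = 5.6348, Σ(ln h)² = 10.7009, Σln P = 6.8505, Σln h·ln P = 13.0878.
Equations: 10.7009·k + 5.6348·ln C = 13.0878;  5.6348·k + 4·ln C = 6.8505.
Solving (det = 11.0529): k = 1.24405, ln C = -0.03987.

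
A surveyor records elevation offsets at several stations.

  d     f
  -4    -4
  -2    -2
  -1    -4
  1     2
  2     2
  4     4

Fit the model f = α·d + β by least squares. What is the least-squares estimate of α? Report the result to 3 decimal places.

From the data, Σd·d = 42, Σd = 0, Σ1 = 6.
Moment sums: Σd·f = 46, Σf = -2.
So AᵀA·[α, β]ᵀ = Aᵀf: [[42, 0]; [0, 6]]·[α, β]ᵀ = [46, -2]ᵀ.
Eliminating β: 6·(row 1) − 0·(row 2) gives 252·α = 6·46 − 0·(-2) = 276, so α = 23/21.
Then β = ((-2) − 0·(23/21))/6 = -1/3.

α = 1.095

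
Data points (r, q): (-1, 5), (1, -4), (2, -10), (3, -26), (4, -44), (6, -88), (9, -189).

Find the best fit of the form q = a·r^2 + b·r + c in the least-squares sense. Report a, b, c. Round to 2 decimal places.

a = -1.97, b = -3.57, c = 3.02

Sums needed: Σr^2·r^2 = 8212, Σr^2·r = 1044, Σr^2 = 148, Σr·r = 148, Σr = 24, Σ1 = 7.
Right-hand side: Σr^2·q = -19454, Σr·q = -2512, Σq = -356.
So AᵀA·[a, b, c]ᵀ = Aᵀq: [[8212, 1044, 148]; [1044, 148, 24]; [148, 24, 7]]·[a, b, c]ᵀ = [-19454, -2512, -356]ᵀ.
Inverting the 3×3 Gram matrix, [a, b, c]ᵀ = [-26495/13448, -47945/13448, 10159/3362]ᵀ.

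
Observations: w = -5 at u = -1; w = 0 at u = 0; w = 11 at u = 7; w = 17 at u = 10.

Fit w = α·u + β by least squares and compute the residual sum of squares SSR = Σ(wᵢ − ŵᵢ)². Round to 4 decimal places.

XᵀX·[α, β]ᵀ = Xᵀw reads: 150·α + 16·β = 252;  16·α + 4·β = 23.
(Σu·u = 150, Σu = 16, Σ1 = 4, Σu·w = 252, Σw = 23.)
Determinant 150·4 − 16² = 344.
α = (252·4 − 16·23)/344 = 80/43; β = (150·23 − 16·252)/344 = -291/172.
Residuals: -249/172, 291/172, -57/172, 15/172; SSR = 873/172.

SSR = 5.0756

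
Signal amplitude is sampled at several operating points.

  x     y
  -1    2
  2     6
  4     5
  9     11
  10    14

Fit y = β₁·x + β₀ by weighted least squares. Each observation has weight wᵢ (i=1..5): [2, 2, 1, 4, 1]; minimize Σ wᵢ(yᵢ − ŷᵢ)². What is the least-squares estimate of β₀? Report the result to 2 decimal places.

β₀ = 3.12

The normal equations are: 450·β₁ + 52·β₀ = 576;  52·β₁ + 10·β₀ = 79.
(Σwᵢ·x·x = 450, Σwᵢ·x = 52, Σwᵢ·1 = 10, Σwᵢ·x·y = 576, Σwᵢ·y = 79.)
Eliminating β₀: 10·(row 1) − 52·(row 2) gives 1796·β₁ = 10·576 − 52·79 = 1652, so β₁ = 413/449.
Then β₀ = (79 − 52·(413/449))/10 = 2799/898.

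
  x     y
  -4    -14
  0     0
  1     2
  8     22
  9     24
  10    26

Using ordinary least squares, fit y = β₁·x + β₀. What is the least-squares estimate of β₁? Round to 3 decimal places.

β₁ = 2.831

Setting ∂/∂β₁ … = 0 gives: 262·β₁ + 24·β₀ = 710;  24·β₁ + 6·β₀ = 60.
(Σx·x = 262, Σx = 24, Σ1 = 6, Σx·y = 710, Σy = 60.)
Δ = 262·6 − 24² = 996.
β₁ = (710·6 − 24·60)/996 = 235/83; β₀ = (262·60 − 24·710)/996 = -110/83.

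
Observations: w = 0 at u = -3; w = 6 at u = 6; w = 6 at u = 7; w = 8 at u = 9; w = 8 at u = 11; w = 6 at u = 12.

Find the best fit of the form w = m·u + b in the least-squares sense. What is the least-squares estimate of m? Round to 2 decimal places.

From the data, Σu·u = 440, Σu = 42, Σ1 = 6.
Right-hand side: Σu·w = 310, Σw = 34.
AᵀA·[m, b]ᵀ = Aᵀw becomes [[440, 42]; [42, 6]]·[m, b]ᵀ = [310, 34]ᵀ.
Eliminating b: 6·(row 1) − 42·(row 2) gives 876·m = 6·310 − 42·34 = 432, so m = 36/73.
Then b = (34 − 42·(36/73))/6 = 485/219.

m = 0.49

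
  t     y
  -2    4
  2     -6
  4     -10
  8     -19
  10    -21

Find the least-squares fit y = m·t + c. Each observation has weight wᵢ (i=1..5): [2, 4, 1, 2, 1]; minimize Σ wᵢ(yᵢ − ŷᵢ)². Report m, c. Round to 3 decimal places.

From the data, Σwᵢ·t·t = 268, Σwᵢ·t = 34, Σwᵢ·1 = 10.
Right-hand side: Σwᵢ·t·y = -618, Σwᵢ·y = -85.
So AᵀWA·[m, c]ᵀ = AᵀWy: [[268, 34]; [34, 10]]·[m, c]ᵀ = [-618, -85]ᵀ.
Δ = 268·10 − 34² = 1524.
m = ((-618)·10 − 34·(-85))/1524 = -1645/762; c = (268·(-85) − 34·(-618))/1524 = -442/381.

m = -2.159, c = -1.160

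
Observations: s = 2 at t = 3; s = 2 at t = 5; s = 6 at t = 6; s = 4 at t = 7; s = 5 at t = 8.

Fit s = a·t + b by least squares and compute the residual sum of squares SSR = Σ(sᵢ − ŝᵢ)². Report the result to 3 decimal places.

XᵀX·[a, b]ᵀ = Xᵀs reads: 183·a + 29·b = 120;  29·a + 5·b = 19.
Eliminating b: 5·(row 1) − 29·(row 2) gives 74·a = 5·120 − 29·19 = 49, so a = 49/74.
Then b = (19 − 29·(49/74))/5 = -3/74.
Residuals: 2/37, -47/37, 153/74, -22/37, -19/74; SSR = 467/74.

SSR = 6.311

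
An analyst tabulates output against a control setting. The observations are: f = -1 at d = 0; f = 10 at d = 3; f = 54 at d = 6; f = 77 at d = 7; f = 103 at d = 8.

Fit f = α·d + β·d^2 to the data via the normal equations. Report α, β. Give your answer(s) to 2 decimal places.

With design matrix A, AᵀA = [[158, 1098]; [1098, 7874]] and Aᵀf = [1717, 12399]ᵀ.
Eliminating β: 7874·(row 1) − 1098·(row 2) gives 38488·α = 7874·1717 − 1098·12399 = -94444, so α = -23611/9622.
Then β = (12399 − 1098·(-23611/9622))/7874 = 9222/4811.

α = -2.45, β = 1.92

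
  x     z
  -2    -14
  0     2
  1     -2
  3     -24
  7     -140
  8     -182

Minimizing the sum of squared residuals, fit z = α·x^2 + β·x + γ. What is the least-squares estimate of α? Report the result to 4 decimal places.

α = -2.9762

With design matrix M, MᵀM = [[6595, 875, 127]; [875, 127, 17]; [127, 17, 6]] and Mᵀz = [-18782, -2482, -360]ᵀ.
Inverting the 3×3 Gram matrix, [α, β, γ]ᵀ = [-2881/968, 875/968, 211/484]ᵀ.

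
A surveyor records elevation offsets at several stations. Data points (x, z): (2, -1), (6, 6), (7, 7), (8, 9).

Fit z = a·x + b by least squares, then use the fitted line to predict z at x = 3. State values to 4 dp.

ẑ = 0.7108

Normal-equation sums: Σx·x = 153, Σx = 23, Σ1 = 4.
Moment sums: Σx·z = 155, Σz = 21.
Normal equations: [[153, 23]; [23, 4]]·[a, b]ᵀ = [155, 21]ᵀ.
Δ = 153·4 − 23² = 83.
a = (155·4 − 23·21)/83 = 137/83; b = (153·21 − 23·155)/83 = -352/83.
At x = 3: ẑ = (137/83)·(3) + (-352/83)·(1) = 59/83.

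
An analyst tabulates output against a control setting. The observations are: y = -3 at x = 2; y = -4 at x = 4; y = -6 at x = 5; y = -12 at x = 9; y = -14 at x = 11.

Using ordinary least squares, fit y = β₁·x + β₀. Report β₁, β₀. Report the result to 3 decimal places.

β₁ = -1.318, β₀ = 0.369

From the data, Σx·x = 247, Σx = 31, Σ1 = 5.
Right-hand side: Σx·y = -314, Σy = -39.
Determinant 247·5 − 31² = 274.
β₁ = ((-314)·5 − 31·(-39))/274 = -361/274; β₀ = (247·(-39) − 31·(-314))/274 = 101/274.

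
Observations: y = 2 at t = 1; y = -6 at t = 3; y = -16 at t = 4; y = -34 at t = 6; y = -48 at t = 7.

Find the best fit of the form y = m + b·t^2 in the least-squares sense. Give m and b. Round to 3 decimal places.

m = 2.490, b = -1.031

Normal-equation sums: Σ1 = 5, Σt^2 = 111, Σt^2·t^2 = 4035.
Right-hand side: Σy = -102, Σt^2·y = -3884.
AᵀA·[m, b]ᵀ = Aᵀy becomes [[5, 111]; [111, 4035]]·[m, b]ᵀ = [-102, -3884]ᵀ.
Eliminating b: 4035·(row 1) − 111·(row 2) gives 7854·m = 4035·(-102) − 111·(-3884) = 19554, so m = 3259/1309.
Then b = ((-3884) − 111·(3259/1309))/4035 = -4049/3927.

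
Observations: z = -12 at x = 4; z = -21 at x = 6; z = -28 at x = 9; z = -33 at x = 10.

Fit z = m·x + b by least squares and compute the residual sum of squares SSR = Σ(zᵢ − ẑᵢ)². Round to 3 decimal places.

SSR = 5.033

Sums needed: Σx·x = 233, Σx = 29, Σ1 = 4.
Right-hand side: Σx·z = -756, Σz = -94.
MᵀM·[m, b]ᵀ = Mᵀz becomes [[233, 29]; [29, 4]]·[m, b]ᵀ = [-756, -94]ᵀ.
Determinant 233·4 − 29² = 91.
m = ((-756)·4 − 29·(-94))/91 = -298/91; b = (233·(-94) − 29·(-756))/91 = 22/91.
Residuals: 6/7, -145/91, 16/13, -45/91; SSR = 458/91.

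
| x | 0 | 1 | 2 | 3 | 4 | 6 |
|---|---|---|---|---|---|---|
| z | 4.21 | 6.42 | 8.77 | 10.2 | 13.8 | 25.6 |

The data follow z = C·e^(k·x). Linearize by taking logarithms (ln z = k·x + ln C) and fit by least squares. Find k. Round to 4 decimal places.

With ln zᵢ as the transformed response and xᵢ as the regressor:
AᵀA = [[66.0000, 16.0000]; [16.0000, 6]], rhs = [43.1235, 13.6579]ᵀ  (here Σx = 16.0000, Σ(x)² = 66.0000, Σln z = 13.6579, Σx·ln z = 43.1235).
Solving (det = 140.0000): k = 0.28725, ln C = 1.51031.

k = 0.2873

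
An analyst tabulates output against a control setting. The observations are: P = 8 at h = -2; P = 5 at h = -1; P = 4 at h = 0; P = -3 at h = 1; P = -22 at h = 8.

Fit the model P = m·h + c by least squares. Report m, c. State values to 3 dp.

Sums needed: Σh·h = 70, Σh = 6, Σ1 = 5.
Moment sums: Σh·P = -200, ΣP = -8.
AᵀA·[m, c]ᵀ = AᵀP becomes [[70, 6]; [6, 5]]·[m, c]ᵀ = [-200, -8]ᵀ.
Determinant 70·5 − 6² = 314.
m = ((-200)·5 − 6·(-8))/314 = -476/157; c = (70·(-8) − 6·(-200))/314 = 320/157.

m = -3.032, c = 2.038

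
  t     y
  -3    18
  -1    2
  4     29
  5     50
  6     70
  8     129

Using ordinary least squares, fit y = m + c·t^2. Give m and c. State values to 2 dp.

From the data, Σ1 = 6, Σt^2 = 151, Σt^2·t^2 = 6355.
Right-hand side: Σy = 298, Σt^2·y = 12654.
det = 6·6355 − 151² = 15329.
m = (298·6355 − 151·12654)/15329 = -16964/15329; c = (6·12654 − 151·298)/15329 = 30926/15329.

m = -1.11, c = 2.02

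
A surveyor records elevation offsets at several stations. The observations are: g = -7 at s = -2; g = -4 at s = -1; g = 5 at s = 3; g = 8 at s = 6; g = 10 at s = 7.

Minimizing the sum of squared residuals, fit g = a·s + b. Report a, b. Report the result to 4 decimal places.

a = 1.8374, b = -2.3773

Sums needed: Σs·s = 99, Σs = 13, Σ1 = 5.
And Σs·g = 151, Σg = 12.
MᵀM·[a, b]ᵀ = Mᵀg becomes [[99, 13]; [13, 5]]·[a, b]ᵀ = [151, 12]ᵀ.
Eliminating b: 5·(row 1) − 13·(row 2) gives 326·a = 5·151 − 13·12 = 599, so a = 599/326.
Then b = (12 − 13·(599/326))/5 = -775/326.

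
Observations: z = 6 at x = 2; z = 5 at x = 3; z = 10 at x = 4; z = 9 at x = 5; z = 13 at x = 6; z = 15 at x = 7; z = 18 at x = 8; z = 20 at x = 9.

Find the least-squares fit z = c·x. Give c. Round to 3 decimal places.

c = 2.180

Normal-equation sums: Σx·x = 284.
And Σx·z = 619.
Normal equations: [[284]]·[c]ᵀ = [619]ᵀ.
c = 619/284 = 2.17958.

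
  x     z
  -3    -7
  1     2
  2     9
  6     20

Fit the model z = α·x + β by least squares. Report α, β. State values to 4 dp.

α = 3.0488, β = 1.4268

The normal equations are: 50·α + 6·β = 161;  6·α + 4·β = 24.
Eliminating β: 4·(row 1) − 6·(row 2) gives 164·α = 4·161 − 6·24 = 500, so α = 125/41.
Then β = (24 − 6·(125/41))/4 = 117/82.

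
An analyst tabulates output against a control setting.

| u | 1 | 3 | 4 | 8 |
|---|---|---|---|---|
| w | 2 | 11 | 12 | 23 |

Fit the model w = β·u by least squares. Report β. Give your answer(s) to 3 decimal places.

β = 2.967

Setting ∂/∂β … = 0 gives: 90·β = 267.
β = 267/90 = 2.96667.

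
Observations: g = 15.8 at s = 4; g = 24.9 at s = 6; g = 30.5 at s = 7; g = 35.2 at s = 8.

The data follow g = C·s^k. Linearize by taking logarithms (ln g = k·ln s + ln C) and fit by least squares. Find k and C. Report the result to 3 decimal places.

k = 1.162, C = 3.145

Linearized form: ln g = k·ln s + ln C. From the 4 transformed points,
Σln s = 7.2034, Σ(ln s)² = 13.2429, Σln g = 12.9537, Σln s·ln g = 23.6420.
Equations: 13.2429·k + 7.2034·ln C = 23.6420;  7.2034·k + 4·ln C = 12.9537.
Solving (det = 1.0824): k = 1.16201, ln C = 1.14581, so C = exp(1.14581) = 3.14499.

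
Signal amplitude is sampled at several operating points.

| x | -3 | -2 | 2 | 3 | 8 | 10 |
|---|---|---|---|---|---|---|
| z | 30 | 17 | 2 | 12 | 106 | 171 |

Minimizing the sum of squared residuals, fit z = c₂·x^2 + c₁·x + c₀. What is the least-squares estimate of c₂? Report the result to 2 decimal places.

Normal-equation sums: Σx^2·x^2 = 14290, Σx^2·x = 1512, Σx^2 = 190, Σx·x = 190, Σx = 18, Σ1 = 6.
Moment sums: Σx^2·z = 24338, Σx·z = 2474, Σz = 338.
So MᵀM·[c₂, c₁, c₀]ᵀ = Mᵀz: [[14290, 1512, 190]; [1512, 190, 18]; [190, 18, 6]]·[c₂, c₁, c₀]ᵀ = [24338, 2474, 338]ᵀ.
Solving the 3×3 system (Gaussian elimination) gives c₂ = 359246/178357, c₁ = -573592/178357, c₀ = 392097/178357.

c₂ = 2.01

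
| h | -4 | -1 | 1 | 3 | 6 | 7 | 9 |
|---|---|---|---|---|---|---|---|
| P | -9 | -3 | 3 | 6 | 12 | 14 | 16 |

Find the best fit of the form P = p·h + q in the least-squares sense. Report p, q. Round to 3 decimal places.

The normal equations are: 193·p + 21·q = 374;  21·p + 7·q = 39.
(Σh·h = 193, Σh = 21, Σ1 = 7, Σh·P = 374, ΣP = 39.)
det = 193·7 − 21² = 910.
p = (374·7 − 21·39)/910 = 257/130; q = (193·39 − 21·374)/910 = -327/910.

p = 1.977, q = -0.359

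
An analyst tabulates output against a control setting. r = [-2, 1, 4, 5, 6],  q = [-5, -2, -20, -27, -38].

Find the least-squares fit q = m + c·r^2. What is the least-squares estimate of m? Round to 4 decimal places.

m = -1.4786

Compute the Gram sums: Σ1 = 5, Σr^2 = 82, Σr^2·r^2 = 2194.
For Aᵀq: Σq = -92, Σr^2·q = -2385.
det = 5·2194 − 82² = 4246.
m = ((-92)·2194 − 82·(-2385))/4246 = -3139/2123; c = (5·(-2385) − 82·(-92))/4246 = -4381/4246.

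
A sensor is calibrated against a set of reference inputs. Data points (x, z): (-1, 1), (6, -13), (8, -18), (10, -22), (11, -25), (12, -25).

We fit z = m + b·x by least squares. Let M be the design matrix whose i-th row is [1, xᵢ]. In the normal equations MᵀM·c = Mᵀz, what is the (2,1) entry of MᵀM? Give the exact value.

46

Row 2 ↔ basis x, column 1 ↔ basis 1, so (MᵀM)_{2,1} = Σᵢ x = (-1)·(1) + (6)·(1) + (8)·(1) + (10)·(1) + (11)·(1) + (12)·(1) = 46.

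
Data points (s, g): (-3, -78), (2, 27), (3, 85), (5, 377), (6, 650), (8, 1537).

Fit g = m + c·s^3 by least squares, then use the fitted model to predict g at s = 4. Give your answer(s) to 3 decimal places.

ĝ = 194.856

From the data, Σ1 = 6, Σs^3 = 861, Σs^3·s^3 = 325947.
Moment sums: Σg = 2598, Σs^3·g = 979086.
det = 6·325947 − 861² = 1214361.
m = (2598·325947 − 861·979086)/1214361 = 424140/134929; c = (6·979086 − 861·2598)/1214361 = 404182/134929.
At s = 4: ĝ = (424140/134929)·(1) + (404182/134929)·(64) = 26291788/134929.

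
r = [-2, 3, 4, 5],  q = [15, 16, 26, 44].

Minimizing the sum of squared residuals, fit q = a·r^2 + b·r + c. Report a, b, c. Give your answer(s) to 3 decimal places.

a = 2.011, b = -1.976, c = 3.041

With design matrix M, MᵀM = [[978, 208, 54]; [208, 54, 10]; [54, 10, 4]] and Mᵀq = [1720, 342, 101]ᵀ.
Solving the 3×3 system (Gaussian elimination) gives a = 3805/1892, b = -3739/1892, c = 523/172.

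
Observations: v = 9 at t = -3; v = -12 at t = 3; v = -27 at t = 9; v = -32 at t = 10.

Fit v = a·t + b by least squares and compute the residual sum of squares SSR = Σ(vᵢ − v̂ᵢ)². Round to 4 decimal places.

SSR = 6.4966

From the data, Σt·t = 199, Σt = 19, Σ1 = 4.
Moment sums: Σt·v = -626, Σv = -62.
Eliminating b: 4·(row 1) − 19·(row 2) gives 435·a = 4·(-626) − 19·(-62) = -1326, so a = -442/145.
Then b = ((-62) − 19·(-442/145))/4 = -148/145.
Residuals: 127/145, -266/145, 211/145, -72/145; SSR = 942/145.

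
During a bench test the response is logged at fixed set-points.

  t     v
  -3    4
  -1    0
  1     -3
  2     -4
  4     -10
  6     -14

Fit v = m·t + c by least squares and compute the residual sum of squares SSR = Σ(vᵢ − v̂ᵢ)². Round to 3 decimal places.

SSR = 3.495

Setting ∂/∂m … = 0 gives: 67·m + 9·c = -147;  9·m + 6·c = -27.
(Σt·t = 67, Σt = 9, Σ1 = 6, Σt·v = -147, Σv = -27.)
det = 67·6 − 9² = 321.
m = ((-147)·6 − 9·(-27))/321 = -213/107; c = (67·(-27) − 9·(-147))/321 = -162/107.
Residuals: -49/107, -51/107, 54/107, 160/107, -56/107, -58/107; SSR = 374/107.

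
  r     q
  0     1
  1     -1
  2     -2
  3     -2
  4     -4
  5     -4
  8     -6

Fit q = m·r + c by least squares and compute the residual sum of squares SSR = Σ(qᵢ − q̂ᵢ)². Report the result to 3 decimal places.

SSR = 2.109

Forming AᵀA = [[119, 23]; [23, 7]] and Aᵀq = [-95, -18]ᵀ gives AᵀA·[m, c]ᵀ = Aᵀq.
det = 119·7 − 23² = 304.
m = ((-95)·7 − 23·(-18))/304 = -251/304; c = (119·(-18) − 23·(-95))/304 = 43/304.
Residuals: 261/304, -6/19, -149/304, 51/152, -255/304, -1/76, 141/304; SSR = 641/304.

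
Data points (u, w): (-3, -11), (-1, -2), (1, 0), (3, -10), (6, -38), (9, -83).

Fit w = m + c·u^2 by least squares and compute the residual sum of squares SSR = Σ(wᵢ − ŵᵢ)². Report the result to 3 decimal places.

Sums needed: Σ1 = 6, Σu^2 = 137, Σu^2·u^2 = 8021.
Right-hand side: Σw = -144, Σu^2·w = -8282.
Eliminating c: 8021·(row 1) − 137·(row 2) gives 29357·m = 8021·(-144) − 137·(-8282) = -20390, so m = -20390/29357.
Then c = ((-8282) − 137·(-20390/29357))/8021 = -29964/29357.
Residuals: -32861/29357, -8360/29357, 50354/29357, -3504/29357, -16472/29357, 10843/29357; SSR = 139198/29357.

SSR = 4.742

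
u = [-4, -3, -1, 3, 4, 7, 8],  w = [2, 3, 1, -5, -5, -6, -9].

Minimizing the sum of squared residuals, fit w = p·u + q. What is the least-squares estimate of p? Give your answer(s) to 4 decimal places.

p = -0.9485

The normal equations are: 164·p + 14·q = -167;  14·p + 7·q = -19.
(Σu·u = 164, Σu = 14, Σ1 = 7, Σu·w = -167, Σw = -19.)
Determinant 164·7 − 14² = 952.
p = ((-167)·7 − 14·(-19))/952 = -129/136; q = (164·(-19) − 14·(-167))/952 = -389/476.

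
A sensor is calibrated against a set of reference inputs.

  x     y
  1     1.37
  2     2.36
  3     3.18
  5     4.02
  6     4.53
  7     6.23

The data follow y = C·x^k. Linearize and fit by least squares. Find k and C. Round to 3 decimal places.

Linearized form: ln y = k·ln x + ln C. From the 6 transformed points,
AᵀA = [[11.2747, 7.1389]; [7.1389, 6]], rhs = [10.3720, 7.0617]ᵀ  (here Σln x = 7.1389, Σ(ln x)² = 11.2747, Σln y = 7.0617, Σln x·ln y = 10.3720).
Δ = 11.2747·6 − (7.1389)² = 16.6845; k = (10.3720·6 − 7.1389·7.0617)/16.6845 = 0.70839, ln C = (11.2747·7.0617 − 7.1389·10.3720)/16.6845 = 0.33411, so C = exp(0.33411) = 1.39670.

k = 0.708, C = 1.397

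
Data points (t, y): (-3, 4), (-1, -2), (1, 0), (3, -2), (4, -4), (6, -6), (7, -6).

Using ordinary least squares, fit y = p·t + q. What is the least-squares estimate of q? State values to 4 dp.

Normal-equation sums: Σt·t = 121, Σt = 17, Σ1 = 7.
Moment sums: Σt·y = -110, Σy = -16.
AᵀA·[p, q]ᵀ = Aᵀy becomes [[121, 17]; [17, 7]]·[p, q]ᵀ = [-110, -16]ᵀ.
Eliminating q: 7·(row 1) − 17·(row 2) gives 558·p = 7·(-110) − 17·(-16) = -498, so p = -83/93.
Then q = ((-16) − 17·(-83/93))/7 = -11/93.

q = -0.1183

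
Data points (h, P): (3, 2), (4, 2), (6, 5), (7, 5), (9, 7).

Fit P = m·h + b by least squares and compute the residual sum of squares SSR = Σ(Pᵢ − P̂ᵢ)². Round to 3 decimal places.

From the data, Σh·h = 191, Σh = 29, Σ1 = 5.
For XᵀP: Σh·P = 142, ΣP = 21.
Normal equations: [[191, 29]; [29, 5]]·[m, b]ᵀ = [142, 21]ᵀ.
det = 191·5 − 29² = 114.
m = (142·5 − 29·21)/114 = 101/114; b = (191·21 − 29·142)/114 = -107/114.
Residuals: 16/57, -23/38, 71/114, -5/19, -2/57; SSR = 103/114.

SSR = 0.904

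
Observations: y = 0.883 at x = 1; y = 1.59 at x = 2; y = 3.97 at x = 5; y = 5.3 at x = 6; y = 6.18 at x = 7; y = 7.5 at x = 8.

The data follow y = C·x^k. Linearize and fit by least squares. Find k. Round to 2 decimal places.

Let Y = ln y. Fitting Y = k·ln x + ln C by least squares:
Σln x = 8.1197, Σ(ln x)² = 14.3918, Σln y = 7.2220, Σln x·ln y = 13.2626.
Equations: 14.3918·k + 8.1197·ln C = 13.2626;  8.1197·k + 6·ln C = 7.2220.
Solving (det = 20.4213): k = 1.02516, ln C = -0.18367.

k = 1.03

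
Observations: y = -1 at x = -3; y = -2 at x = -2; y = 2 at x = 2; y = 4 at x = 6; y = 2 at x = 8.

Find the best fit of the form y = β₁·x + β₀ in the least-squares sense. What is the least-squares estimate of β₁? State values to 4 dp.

β₁ = 0.4310

Setting ∂/∂β₁ … = 0 gives: 117·β₁ + 11·β₀ = 51;  11·β₁ + 5·β₀ = 5.
(Σx·x = 117, Σx = 11, Σ1 = 5, Σx·y = 51, Σy = 5.)
Eliminating β₀: 5·(row 1) − 11·(row 2) gives 464·β₁ = 5·51 − 11·5 = 200, so β₁ = 25/58.
Then β₀ = (5 − 11·(25/58))/5 = 3/58.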